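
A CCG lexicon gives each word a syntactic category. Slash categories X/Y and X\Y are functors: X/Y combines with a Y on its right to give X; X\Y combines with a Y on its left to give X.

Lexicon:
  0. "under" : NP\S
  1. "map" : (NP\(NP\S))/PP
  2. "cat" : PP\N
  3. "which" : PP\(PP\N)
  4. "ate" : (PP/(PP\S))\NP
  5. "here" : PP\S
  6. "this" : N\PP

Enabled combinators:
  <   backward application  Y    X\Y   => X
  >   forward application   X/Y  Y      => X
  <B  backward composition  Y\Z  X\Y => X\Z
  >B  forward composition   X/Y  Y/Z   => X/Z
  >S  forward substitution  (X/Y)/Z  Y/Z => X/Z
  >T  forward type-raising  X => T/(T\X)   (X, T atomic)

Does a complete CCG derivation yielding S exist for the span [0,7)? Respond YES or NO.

NO

NP\S (NP\(NP\S))/PP PP\N PP\(PP\N) (PP/(PP\S))\NP PP\S N\PP
CKY chart[0,7] = {N, N/(N\N), NP/(NP\N), PP/(PP\N), S/(S\N)}; S ∉ chart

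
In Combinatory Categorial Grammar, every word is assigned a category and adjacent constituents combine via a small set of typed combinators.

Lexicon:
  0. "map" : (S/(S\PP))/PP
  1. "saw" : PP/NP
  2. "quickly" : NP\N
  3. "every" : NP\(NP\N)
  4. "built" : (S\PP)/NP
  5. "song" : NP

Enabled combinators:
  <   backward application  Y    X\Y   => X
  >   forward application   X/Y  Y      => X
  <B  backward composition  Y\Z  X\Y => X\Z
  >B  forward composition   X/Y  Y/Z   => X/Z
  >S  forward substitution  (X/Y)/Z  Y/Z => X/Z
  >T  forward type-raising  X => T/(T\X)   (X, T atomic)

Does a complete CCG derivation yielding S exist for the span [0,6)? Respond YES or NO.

YES

[0,6] S   >
  [0,4] S/(S\PP)   >
    [0,1] "map" : (S/(S\PP))/PP
    [1,4] PP   >
      [1,2] "saw" : PP/NP
      [2,4] NP   <
        [2,3] "quickly" : NP\N
        [3,4] "every" : NP\(NP\N)
  [4,6] S\PP   >
    [4,5] "built" : (S\PP)/NP
    [5,6] "song" : NP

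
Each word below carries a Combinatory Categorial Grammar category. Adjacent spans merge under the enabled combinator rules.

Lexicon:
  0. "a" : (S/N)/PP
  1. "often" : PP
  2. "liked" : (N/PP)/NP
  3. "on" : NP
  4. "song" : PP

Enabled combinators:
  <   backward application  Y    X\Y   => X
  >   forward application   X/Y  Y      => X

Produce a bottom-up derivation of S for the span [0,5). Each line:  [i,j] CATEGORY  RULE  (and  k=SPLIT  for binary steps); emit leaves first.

[0,5] S   >
  [0,2] S/N   >
    [0,1] "a" : (S/N)/PP
    [1,2] "often" : PP
  [2,5] N   >
    [2,4] N/PP   >
      [2,3] "liked" : (N/PP)/NP
      [3,4] "on" : NP
    [4,5] "song" : PP

[0,1] (S/N)/PP  lex  "a"
[1,2] PP  lex  "often"
[0,2] S/N  >  k=1
[2,3] (N/PP)/NP  lex  "liked"
[3,4] NP  lex  "on"
[2,4] N/PP  >  k=3
[4,5] PP  lex  "song"
[2,5] N  >  k=4
[0,5] S  >  k=2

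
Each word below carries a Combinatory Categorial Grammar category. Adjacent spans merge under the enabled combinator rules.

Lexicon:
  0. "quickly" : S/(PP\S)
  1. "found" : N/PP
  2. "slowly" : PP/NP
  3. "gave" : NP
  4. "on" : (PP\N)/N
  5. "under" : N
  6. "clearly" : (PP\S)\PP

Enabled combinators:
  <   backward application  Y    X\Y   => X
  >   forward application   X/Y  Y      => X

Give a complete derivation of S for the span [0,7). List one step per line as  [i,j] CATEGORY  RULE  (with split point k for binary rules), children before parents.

[0,1] S/(PP\S)  lex  "quickly"
[1,2] N/PP  lex  "found"
[2,3] PP/NP  lex  "slowly"
[3,4] NP  lex  "gave"
[2,4] PP  >  k=3
[1,4] N  >  k=2
[4,5] (PP\N)/N  lex  "on"
[5,6] N  lex  "under"
[4,6] PP\N  >  k=5
[1,6] PP  <  k=4
[6,7] (PP\S)\PP  lex  "clearly"
[1,7] PP\S  <  k=6
[0,7] S  >  k=1

[0,7] S   >
  [0,1] "quickly" : S/(PP\S)
  [1,7] PP\S   <
    [1,6] PP   <
      [1,4] N   >
        [1,2] "found" : N/PP
        [2,4] PP   >
          [2,3] "slowly" : PP/NP
          [3,4] "gave" : NP
      [4,6] PP\N   >
        [4,5] "on" : (PP\N)/N
        [5,6] "under" : N
    [6,7] "clearly" : (PP\S)\PP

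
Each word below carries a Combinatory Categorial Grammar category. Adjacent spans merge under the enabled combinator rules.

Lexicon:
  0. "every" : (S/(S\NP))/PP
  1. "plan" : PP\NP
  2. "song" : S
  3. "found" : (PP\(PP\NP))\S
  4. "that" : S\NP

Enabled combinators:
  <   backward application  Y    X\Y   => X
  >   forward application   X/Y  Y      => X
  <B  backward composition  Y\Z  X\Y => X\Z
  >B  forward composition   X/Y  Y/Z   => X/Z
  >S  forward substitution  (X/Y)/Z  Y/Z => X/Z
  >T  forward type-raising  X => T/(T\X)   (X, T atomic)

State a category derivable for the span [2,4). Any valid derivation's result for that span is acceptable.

[0,5] S   >
  [0,4] S/(S\NP)   >
    [0,1] "every" : (S/(S\NP))/PP
    [1,4] PP   <
      [1,2] "plan" : PP\NP
      [2,4] PP\(PP\NP)   <
        [2,3] "song" : S
        [3,4] "found" : (PP\(PP\NP))\S
  [4,5] "that" : S\NP

PP\(PP\NP)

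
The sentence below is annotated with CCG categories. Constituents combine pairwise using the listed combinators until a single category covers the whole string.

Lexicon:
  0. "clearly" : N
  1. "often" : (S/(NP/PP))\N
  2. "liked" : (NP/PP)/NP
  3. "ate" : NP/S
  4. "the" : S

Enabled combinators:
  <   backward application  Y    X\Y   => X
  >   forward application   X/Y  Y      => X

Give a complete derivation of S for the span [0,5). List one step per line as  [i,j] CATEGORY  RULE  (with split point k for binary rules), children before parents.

[0,5] S   >
  [0,2] S/(NP/PP)   <
    [0,1] "clearly" : N
    [1,2] "often" : (S/(NP/PP))\N
  [2,5] NP/PP   >
    [2,3] "liked" : (NP/PP)/NP
    [3,5] NP   >
      [3,4] "ate" : NP/S
      [4,5] "the" : S

[0,1] N  lex  "clearly"
[1,2] (S/(NP/PP))\N  lex  "often"
[0,2] S/(NP/PP)  <  k=1
[2,3] (NP/PP)/NP  lex  "liked"
[3,4] NP/S  lex  "ate"
[4,5] S  lex  "the"
[3,5] NP  >  k=4
[2,5] NP/PP  >  k=3
[0,5] S  >  k=2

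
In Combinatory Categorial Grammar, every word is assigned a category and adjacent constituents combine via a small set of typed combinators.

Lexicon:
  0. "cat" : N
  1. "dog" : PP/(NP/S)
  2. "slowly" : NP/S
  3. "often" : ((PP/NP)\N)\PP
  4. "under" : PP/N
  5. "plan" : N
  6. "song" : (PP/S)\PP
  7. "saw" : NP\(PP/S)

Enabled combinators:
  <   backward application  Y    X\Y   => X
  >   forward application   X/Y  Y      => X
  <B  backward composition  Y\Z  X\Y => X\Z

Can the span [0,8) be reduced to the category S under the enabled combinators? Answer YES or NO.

NO

N PP/(NP/S) NP/S ((PP/NP)\N)\PP PP/N N (PP/S)\PP NP\(PP/S)
CKY chart[0,8] = {PP}; S ∉ chart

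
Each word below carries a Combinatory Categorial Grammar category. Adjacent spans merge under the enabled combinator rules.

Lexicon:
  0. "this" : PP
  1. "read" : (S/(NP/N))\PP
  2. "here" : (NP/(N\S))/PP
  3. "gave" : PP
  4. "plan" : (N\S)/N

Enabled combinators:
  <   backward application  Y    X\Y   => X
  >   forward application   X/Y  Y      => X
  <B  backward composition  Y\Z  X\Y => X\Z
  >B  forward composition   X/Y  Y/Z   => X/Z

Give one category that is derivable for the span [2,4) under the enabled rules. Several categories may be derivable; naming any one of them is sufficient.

[0,5] S   >
  [0,2] S/(NP/N)   <
    [0,1] "this" : PP
    [1,2] "read" : (S/(NP/N))\PP
  [2,5] NP/N   >B
    [2,4] NP/(N\S)   >
      [2,3] "here" : (NP/(N\S))/PP
      [3,4] "gave" : PP
    [4,5] "plan" : (N\S)/N

NP/(N\S)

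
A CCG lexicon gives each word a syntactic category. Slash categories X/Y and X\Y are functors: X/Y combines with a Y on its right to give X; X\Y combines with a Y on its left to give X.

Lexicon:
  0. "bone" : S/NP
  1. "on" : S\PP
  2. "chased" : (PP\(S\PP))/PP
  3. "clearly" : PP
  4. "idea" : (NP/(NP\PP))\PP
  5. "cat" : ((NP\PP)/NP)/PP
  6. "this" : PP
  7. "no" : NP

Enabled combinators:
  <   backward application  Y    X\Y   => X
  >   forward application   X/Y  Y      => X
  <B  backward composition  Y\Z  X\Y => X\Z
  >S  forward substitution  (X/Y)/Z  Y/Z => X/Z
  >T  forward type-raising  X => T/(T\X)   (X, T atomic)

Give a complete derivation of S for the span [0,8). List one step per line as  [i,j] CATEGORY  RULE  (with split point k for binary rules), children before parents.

[0,1] S/NP  lex  "bone"
[1,2] S\PP  lex  "on"
[2,3] (PP\(S\PP))/PP  lex  "chased"
[3,4] PP  lex  "clearly"
[2,4] PP\(S\PP)  >  k=3
[1,4] PP  <  k=2
[4,5] (NP/(NP\PP))\PP  lex  "idea"
[1,5] NP/(NP\PP)  <  k=4
[5,6] ((NP\PP)/NP)/PP  lex  "cat"
[6,7] PP  lex  "this"
[5,7] (NP\PP)/NP  >  k=6
[7,8] NP  lex  "no"
[5,8] NP\PP  >  k=7
[1,8] NP  >  k=5
[0,8] S  >  k=1

[0,8] S   >
  [0,1] "bone" : S/NP
  [1,8] NP   >
    [1,5] NP/(NP\PP)   <
      [1,4] PP   <
        [1,2] "on" : S\PP
        [2,4] PP\(S\PP)   >
          [2,3] "chased" : (PP\(S\PP))/PP
          [3,4] "clearly" : PP
      [4,5] "idea" : (NP/(NP\PP))\PP
    [5,8] NP\PP   >
      [5,7] (NP\PP)/NP   >
        [5,6] "cat" : ((NP\PP)/NP)/PP
        [6,7] "this" : PP
      [7,8] "no" : NP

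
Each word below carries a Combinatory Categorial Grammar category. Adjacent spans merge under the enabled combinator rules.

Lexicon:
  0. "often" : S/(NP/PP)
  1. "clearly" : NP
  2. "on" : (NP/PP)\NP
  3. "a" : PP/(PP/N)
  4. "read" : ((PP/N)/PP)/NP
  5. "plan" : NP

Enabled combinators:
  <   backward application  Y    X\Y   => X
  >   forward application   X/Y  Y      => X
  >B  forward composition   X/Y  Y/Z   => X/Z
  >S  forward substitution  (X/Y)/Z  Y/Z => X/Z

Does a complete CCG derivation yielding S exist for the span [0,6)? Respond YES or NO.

[0,6] S   >
  [0,1] "often" : S/(NP/PP)
  [1,6] NP/PP   >B
    [1,3] NP/PP   <
      [1,2] "clearly" : NP
      [2,3] "on" : (NP/PP)\NP
    [3,6] PP/PP   >B
      [3,4] "a" : PP/(PP/N)
      [4,6] (PP/N)/PP   >
        [4,5] "read" : ((PP/N)/PP)/NP
        [5,6] "plan" : NP

YES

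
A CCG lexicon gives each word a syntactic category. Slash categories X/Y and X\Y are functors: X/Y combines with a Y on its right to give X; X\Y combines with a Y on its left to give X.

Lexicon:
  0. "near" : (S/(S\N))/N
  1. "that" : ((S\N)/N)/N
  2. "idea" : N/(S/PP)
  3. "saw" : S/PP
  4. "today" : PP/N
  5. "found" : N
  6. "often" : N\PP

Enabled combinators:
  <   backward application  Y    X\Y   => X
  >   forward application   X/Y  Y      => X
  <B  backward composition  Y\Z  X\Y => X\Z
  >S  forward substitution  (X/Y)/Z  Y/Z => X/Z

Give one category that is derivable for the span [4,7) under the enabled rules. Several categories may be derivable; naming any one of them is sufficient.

[0,7] S   >
  [0,4] S/N   >S
    [0,1] "near" : (S/(S\N))/N
    [1,4] (S\N)/N   >
      [1,2] "that" : ((S\N)/N)/N
      [2,4] N   >
        [2,3] "idea" : N/(S/PP)
        [3,4] "saw" : S/PP
  [4,7] N   <
    [4,6] PP   >
      [4,5] "today" : PP/N
      [5,6] "found" : N
    [6,7] "often" : N\PP

N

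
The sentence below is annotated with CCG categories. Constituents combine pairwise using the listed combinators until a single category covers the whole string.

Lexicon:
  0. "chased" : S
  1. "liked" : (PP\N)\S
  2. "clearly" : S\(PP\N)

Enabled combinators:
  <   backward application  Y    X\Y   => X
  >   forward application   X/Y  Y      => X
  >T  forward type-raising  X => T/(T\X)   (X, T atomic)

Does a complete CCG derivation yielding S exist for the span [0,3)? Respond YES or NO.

YES

[0,3] S   <
  [0,2] PP\N   <
    [0,1] "chased" : S
    [1,2] "liked" : (PP\N)\S
  [2,3] "clearly" : S\(PP\N)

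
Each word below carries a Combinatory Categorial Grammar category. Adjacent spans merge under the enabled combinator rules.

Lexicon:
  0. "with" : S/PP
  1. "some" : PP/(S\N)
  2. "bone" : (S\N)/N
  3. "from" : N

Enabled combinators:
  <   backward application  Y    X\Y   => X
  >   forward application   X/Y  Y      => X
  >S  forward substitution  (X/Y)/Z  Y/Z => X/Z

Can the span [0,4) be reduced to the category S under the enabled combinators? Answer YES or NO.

[0,4] S   >
  [0,1] "with" : S/PP
  [1,4] PP   >
    [1,2] "some" : PP/(S\N)
    [2,4] S\N   >
      [2,3] "bone" : (S\N)/N
      [3,4] "from" : N

YES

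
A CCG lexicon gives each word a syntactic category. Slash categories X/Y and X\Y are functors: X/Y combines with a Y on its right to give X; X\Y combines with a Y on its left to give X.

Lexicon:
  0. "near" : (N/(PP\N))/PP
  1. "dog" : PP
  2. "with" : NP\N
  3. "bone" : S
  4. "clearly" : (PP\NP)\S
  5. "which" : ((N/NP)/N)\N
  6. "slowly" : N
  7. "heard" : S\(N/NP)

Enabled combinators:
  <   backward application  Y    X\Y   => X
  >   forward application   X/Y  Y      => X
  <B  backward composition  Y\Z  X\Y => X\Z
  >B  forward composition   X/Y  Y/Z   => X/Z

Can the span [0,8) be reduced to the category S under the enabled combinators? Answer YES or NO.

[0,8] S   <
  [0,7] N/NP   >
    [0,6] (N/NP)/N   <
      [0,5] N   >
        [0,2] N/(PP\N)   >
          [0,1] "near" : (N/(PP\N))/PP
          [1,2] "dog" : PP
        [2,5] PP\N   <B
          [2,3] "with" : NP\N
          [3,5] PP\NP   <
            [3,4] "bone" : S
            [4,5] "clearly" : (PP\NP)\S
      [5,6] "which" : ((N/NP)/N)\N
    [6,7] "slowly" : N
  [7,8] "heard" : S\(N/NP)

YES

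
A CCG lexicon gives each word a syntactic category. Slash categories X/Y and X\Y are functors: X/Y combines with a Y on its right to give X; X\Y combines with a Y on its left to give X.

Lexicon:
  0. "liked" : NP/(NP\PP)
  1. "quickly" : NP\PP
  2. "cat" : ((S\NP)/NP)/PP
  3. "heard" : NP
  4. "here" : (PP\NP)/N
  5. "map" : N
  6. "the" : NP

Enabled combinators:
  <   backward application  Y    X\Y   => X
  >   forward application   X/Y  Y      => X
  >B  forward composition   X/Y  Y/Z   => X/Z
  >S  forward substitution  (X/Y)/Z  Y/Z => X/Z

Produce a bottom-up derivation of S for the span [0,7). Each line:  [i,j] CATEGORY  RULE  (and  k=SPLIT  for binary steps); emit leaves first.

[0,7] S   <
  [0,2] NP   >
    [0,1] "liked" : NP/(NP\PP)
    [1,2] "quickly" : NP\PP
  [2,7] S\NP   >
    [2,6] (S\NP)/NP   >
      [2,3] "cat" : ((S\NP)/NP)/PP
      [3,6] PP   <
        [3,4] "heard" : NP
        [4,6] PP\NP   >
          [4,5] "here" : (PP\NP)/N
          [5,6] "map" : N
    [6,7] "the" : NP

[0,1] NP/(NP\PP)  lex  "liked"
[1,2] NP\PP  lex  "quickly"
[0,2] NP  >  k=1
[2,3] ((S\NP)/NP)/PP  lex  "cat"
[3,4] NP  lex  "heard"
[4,5] (PP\NP)/N  lex  "here"
[5,6] N  lex  "map"
[4,6] PP\NP  >  k=5
[3,6] PP  <  k=4
[2,6] (S\NP)/NP  >  k=3
[6,7] NP  lex  "the"
[2,7] S\NP  >  k=6
[0,7] S  <  k=2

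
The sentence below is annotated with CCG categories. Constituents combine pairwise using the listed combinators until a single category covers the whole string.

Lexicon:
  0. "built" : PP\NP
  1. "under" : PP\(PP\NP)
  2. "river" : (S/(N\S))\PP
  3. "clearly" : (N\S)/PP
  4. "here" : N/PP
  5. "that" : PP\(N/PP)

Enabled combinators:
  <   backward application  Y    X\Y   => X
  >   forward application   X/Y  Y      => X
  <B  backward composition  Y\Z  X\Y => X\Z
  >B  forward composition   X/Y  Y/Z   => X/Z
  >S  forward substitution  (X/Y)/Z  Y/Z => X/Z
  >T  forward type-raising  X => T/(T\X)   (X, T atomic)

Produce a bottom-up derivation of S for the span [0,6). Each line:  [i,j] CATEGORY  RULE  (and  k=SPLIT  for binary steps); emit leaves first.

[0,6] S   >
  [0,3] S/(N\S)   <
    [0,2] PP   <
      [0,1] "built" : PP\NP
      [1,2] "under" : PP\(PP\NP)
    [2,3] "river" : (S/(N\S))\PP
  [3,6] N\S   >
    [3,4] "clearly" : (N\S)/PP
    [4,6] PP   <
      [4,5] "here" : N/PP
      [5,6] "that" : PP\(N/PP)

[0,1] PP\NP  lex  "built"
[1,2] PP\(PP\NP)  lex  "under"
[0,2] PP  <  k=1
[2,3] (S/(N\S))\PP  lex  "river"
[0,3] S/(N\S)  <  k=2
[3,4] (N\S)/PP  lex  "clearly"
[4,5] N/PP  lex  "here"
[5,6] PP\(N/PP)  lex  "that"
[4,6] PP  <  k=5
[3,6] N\S  >  k=4
[0,6] S  >  k=3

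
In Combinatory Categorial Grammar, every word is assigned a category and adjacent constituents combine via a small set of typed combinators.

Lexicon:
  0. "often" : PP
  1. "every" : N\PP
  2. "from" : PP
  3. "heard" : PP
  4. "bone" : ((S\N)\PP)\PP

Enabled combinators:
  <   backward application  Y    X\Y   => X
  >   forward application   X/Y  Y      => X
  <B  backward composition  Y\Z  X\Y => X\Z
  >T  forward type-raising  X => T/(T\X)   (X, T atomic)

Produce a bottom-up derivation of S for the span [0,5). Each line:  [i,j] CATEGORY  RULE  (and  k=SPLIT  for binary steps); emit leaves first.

[0,1] PP  lex  "often"
[1,2] N\PP  lex  "every"
[2,3] PP  lex  "from"
[3,4] PP  lex  "heard"
[4,5] ((S\N)\PP)\PP  lex  "bone"
[3,5] (S\N)\PP  <  k=4
[2,5] S\N  <  k=3
[1,5] S\PP  <B  k=2
[0,5] S  <  k=1

[0,5] S   <
  [0,1] "often" : PP
  [1,5] S\PP   <B
    [1,2] "every" : N\PP
    [2,5] S\N   <
      [2,3] "from" : PP
      [3,5] (S\N)\PP   <
        [3,4] "heard" : PP
        [4,5] "bone" : ((S\N)\PP)\PP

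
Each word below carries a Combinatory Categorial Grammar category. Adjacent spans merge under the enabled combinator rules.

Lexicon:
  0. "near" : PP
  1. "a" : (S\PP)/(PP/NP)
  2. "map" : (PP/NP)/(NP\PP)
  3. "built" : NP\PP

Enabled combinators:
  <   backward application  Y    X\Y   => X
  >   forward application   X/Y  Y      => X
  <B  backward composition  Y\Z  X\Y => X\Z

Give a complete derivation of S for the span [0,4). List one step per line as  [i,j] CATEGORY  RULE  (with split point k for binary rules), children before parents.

[0,1] PP  lex  "near"
[1,2] (S\PP)/(PP/NP)  lex  "a"
[2,3] (PP/NP)/(NP\PP)  lex  "map"
[3,4] NP\PP  lex  "built"
[2,4] PP/NP  >  k=3
[1,4] S\PP  >  k=2
[0,4] S  <  k=1

[0,4] S   <
  [0,1] "near" : PP
  [1,4] S\PP   >
    [1,2] "a" : (S\PP)/(PP/NP)
    [2,4] PP/NP   >
      [2,3] "map" : (PP/NP)/(NP\PP)
      [3,4] "built" : NP\PP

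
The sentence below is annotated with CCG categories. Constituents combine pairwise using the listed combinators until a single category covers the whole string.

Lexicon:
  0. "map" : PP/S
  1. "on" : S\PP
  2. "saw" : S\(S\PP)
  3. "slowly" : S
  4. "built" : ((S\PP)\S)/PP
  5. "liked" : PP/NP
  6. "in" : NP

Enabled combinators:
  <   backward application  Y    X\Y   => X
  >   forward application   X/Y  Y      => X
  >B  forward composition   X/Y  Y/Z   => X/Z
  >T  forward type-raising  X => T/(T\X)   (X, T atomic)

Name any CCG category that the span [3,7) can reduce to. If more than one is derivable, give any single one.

S\PP

[0,7] S   <
  [0,3] PP   >
    [0,1] "map" : PP/S
    [1,3] S   <
      [1,2] "on" : S\PP
      [2,3] "saw" : S\(S\PP)
  [3,7] S\PP   <
    [3,4] "slowly" : S
    [4,7] (S\PP)\S   >
      [4,5] "built" : ((S\PP)\S)/PP
      [5,7] PP   >
        [5,6] "liked" : PP/NP
        [6,7] "in" : NP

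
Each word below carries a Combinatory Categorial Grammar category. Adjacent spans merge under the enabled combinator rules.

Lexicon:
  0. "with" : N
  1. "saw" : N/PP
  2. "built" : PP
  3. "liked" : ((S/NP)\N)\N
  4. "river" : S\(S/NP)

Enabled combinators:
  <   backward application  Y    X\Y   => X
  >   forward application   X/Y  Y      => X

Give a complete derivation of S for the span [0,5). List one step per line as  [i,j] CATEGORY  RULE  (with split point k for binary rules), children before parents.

[0,1] N  lex  "with"
[1,2] N/PP  lex  "saw"
[2,3] PP  lex  "built"
[1,3] N  >  k=2
[3,4] ((S/NP)\N)\N  lex  "liked"
[1,4] (S/NP)\N  <  k=3
[0,4] S/NP  <  k=1
[4,5] S\(S/NP)  lex  "river"
[0,5] S  <  k=4

[0,5] S   <
  [0,4] S/NP   <
    [0,1] "with" : N
    [1,4] (S/NP)\N   <
      [1,3] N   >
        [1,2] "saw" : N/PP
        [2,3] "built" : PP
      [3,4] "liked" : ((S/NP)\N)\N
  [4,5] "river" : S\(S/NP)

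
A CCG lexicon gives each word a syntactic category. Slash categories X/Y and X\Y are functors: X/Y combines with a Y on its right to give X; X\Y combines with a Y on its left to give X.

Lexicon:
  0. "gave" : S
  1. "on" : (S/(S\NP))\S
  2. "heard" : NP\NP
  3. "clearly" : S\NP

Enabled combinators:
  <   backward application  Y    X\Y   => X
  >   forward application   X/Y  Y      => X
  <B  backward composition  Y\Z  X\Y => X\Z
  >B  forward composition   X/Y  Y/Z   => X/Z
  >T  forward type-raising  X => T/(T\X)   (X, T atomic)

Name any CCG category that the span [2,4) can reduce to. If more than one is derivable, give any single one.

[0,4] S   >
  [0,2] S/(S\NP)   <
    [0,1] "gave" : S
    [1,2] "on" : (S/(S\NP))\S
  [2,4] S\NP   <B
    [2,3] "heard" : NP\NP
    [3,4] "clearly" : S\NP

S\NP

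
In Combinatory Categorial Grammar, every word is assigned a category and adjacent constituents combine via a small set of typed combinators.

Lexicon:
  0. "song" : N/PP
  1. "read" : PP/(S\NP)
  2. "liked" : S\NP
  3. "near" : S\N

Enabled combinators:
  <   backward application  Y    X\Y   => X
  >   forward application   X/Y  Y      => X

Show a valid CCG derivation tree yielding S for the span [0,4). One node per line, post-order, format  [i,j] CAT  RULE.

[0,4] S   <
  [0,3] N   >
    [0,1] "song" : N/PP
    [1,3] PP   >
      [1,2] "read" : PP/(S\NP)
      [2,3] "liked" : S\NP
  [3,4] "near" : S\N

[0,1] N/PP  lex  "song"
[1,2] PP/(S\NP)  lex  "read"
[2,3] S\NP  lex  "liked"
[1,3] PP  >  k=2
[0,3] N  >  k=1
[3,4] S\N  lex  "near"
[0,4] S  <  k=3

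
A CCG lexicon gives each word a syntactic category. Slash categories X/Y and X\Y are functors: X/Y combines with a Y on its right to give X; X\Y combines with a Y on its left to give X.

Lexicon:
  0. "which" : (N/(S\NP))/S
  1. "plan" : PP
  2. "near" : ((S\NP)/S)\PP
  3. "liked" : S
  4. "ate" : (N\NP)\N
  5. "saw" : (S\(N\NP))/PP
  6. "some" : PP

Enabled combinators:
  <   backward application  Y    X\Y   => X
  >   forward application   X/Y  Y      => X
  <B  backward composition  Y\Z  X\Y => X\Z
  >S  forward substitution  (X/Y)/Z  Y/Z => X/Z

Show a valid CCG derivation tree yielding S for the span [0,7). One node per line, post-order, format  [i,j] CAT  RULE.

[0,1] (N/(S\NP))/S  lex  "which"
[1,2] PP  lex  "plan"
[2,3] ((S\NP)/S)\PP  lex  "near"
[1,3] (S\NP)/S  <  k=2
[0,3] N/S  >S  k=1
[3,4] S  lex  "liked"
[0,4] N  >  k=3
[4,5] (N\NP)\N  lex  "ate"
[0,5] N\NP  <  k=4
[5,6] (S\(N\NP))/PP  lex  "saw"
[6,7] PP  lex  "some"
[5,7] S\(N\NP)  >  k=6
[0,7] S  <  k=5

[0,7] S   <
  [0,5] N\NP   <
    [0,4] N   >
      [0,3] N/S   >S
        [0,1] "which" : (N/(S\NP))/S
        [1,3] (S\NP)/S   <
          [1,2] "plan" : PP
          [2,3] "near" : ((S\NP)/S)\PP
      [3,4] "liked" : S
    [4,5] "ate" : (N\NP)\N
  [5,7] S\(N\NP)   >
    [5,6] "saw" : (S\(N\NP))/PP
    [6,7] "some" : PP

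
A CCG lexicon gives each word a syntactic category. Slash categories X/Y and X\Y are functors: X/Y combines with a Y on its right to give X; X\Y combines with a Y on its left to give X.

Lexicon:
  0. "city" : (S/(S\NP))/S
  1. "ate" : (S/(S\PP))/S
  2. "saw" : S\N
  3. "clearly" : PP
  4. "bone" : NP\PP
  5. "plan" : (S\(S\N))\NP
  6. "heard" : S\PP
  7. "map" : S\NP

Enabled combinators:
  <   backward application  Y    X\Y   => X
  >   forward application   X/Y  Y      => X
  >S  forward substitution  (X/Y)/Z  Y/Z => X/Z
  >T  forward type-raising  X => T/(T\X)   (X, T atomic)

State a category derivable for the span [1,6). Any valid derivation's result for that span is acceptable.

[0,8] S   >
  [0,7] S/(S\NP)   >
    [0,1] "city" : (S/(S\NP))/S
    [1,7] S   >
      [1,6] S/(S\PP)   >
        [1,2] "ate" : (S/(S\PP))/S
        [2,6] S   <
          [2,3] "saw" : S\N
          [3,6] S\(S\N)   <
            [3,5] NP   <
              [3,4] "clearly" : PP
              [4,5] "bone" : NP\PP
            [5,6] "plan" : (S\(S\N))\NP
      [6,7] "heard" : S\PP
  [7,8] "map" : S\NP

S/(S\PP)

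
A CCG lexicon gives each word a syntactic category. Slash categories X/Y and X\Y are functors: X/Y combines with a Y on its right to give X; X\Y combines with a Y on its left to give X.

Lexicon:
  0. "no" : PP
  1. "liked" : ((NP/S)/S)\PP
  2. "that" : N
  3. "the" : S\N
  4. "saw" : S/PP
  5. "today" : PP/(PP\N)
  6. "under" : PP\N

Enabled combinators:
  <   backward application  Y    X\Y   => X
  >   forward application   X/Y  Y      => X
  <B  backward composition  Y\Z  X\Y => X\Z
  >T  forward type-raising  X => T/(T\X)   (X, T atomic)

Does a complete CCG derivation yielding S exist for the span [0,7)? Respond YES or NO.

NO

PP ((NP/S)/S)\PP N S\N S/PP PP/(PP\N) PP\N
CKY chart[0,7] = {N/(N\NP), NP, NP/(NP\NP), PP/(PP\NP), S/(S\NP)}; S ∉ chart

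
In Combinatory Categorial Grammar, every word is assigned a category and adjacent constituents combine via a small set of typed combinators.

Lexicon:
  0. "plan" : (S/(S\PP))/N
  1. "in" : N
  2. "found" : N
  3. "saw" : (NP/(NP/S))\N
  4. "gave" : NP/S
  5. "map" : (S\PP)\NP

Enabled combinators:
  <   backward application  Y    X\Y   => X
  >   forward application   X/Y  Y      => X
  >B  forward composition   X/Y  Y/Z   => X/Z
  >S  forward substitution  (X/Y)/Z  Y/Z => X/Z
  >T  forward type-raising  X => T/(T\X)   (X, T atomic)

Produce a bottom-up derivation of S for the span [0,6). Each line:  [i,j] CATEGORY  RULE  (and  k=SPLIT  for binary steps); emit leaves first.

[0,1] (S/(S\PP))/N  lex  "plan"
[1,2] N  lex  "in"
[0,2] S/(S\PP)  >  k=1
[2,3] N  lex  "found"
[3,4] (NP/(NP/S))\N  lex  "saw"
[2,4] NP/(NP/S)  <  k=3
[4,5] NP/S  lex  "gave"
[2,5] NP  >  k=4
[5,6] (S\PP)\NP  lex  "map"
[2,6] S\PP  <  k=5
[0,6] S  >  k=2

[0,6] S   >
  [0,2] S/(S\PP)   >
    [0,1] "plan" : (S/(S\PP))/N
    [1,2] "in" : N
  [2,6] S\PP   <
    [2,5] NP   >
      [2,4] NP/(NP/S)   <
        [2,3] "found" : N
        [3,4] "saw" : (NP/(NP/S))\N
      [4,5] "gave" : NP/S
    [5,6] "map" : (S\PP)\NP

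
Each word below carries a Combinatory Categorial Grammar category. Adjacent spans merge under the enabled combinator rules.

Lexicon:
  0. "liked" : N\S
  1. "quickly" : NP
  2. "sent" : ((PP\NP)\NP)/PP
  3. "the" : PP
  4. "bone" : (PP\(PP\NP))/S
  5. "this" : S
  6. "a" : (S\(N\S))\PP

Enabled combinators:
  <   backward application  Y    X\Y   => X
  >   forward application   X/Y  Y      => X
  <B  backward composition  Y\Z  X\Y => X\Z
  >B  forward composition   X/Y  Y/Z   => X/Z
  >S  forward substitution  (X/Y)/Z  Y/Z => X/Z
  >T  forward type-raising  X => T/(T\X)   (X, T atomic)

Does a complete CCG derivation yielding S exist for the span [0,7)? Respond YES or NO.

YES

[0,7] S   <
  [0,1] "liked" : N\S
  [1,7] S\(N\S)   <
    [1,6] PP   <
      [1,4] PP\NP   <
        [1,2] "quickly" : NP
        [2,4] (PP\NP)\NP   >
          [2,3] "sent" : ((PP\NP)\NP)/PP
          [3,4] "the" : PP
      [4,6] PP\(PP\NP)   >
        [4,5] "bone" : (PP\(PP\NP))/S
        [5,6] "this" : S
    [6,7] "a" : (S\(N\S))\PP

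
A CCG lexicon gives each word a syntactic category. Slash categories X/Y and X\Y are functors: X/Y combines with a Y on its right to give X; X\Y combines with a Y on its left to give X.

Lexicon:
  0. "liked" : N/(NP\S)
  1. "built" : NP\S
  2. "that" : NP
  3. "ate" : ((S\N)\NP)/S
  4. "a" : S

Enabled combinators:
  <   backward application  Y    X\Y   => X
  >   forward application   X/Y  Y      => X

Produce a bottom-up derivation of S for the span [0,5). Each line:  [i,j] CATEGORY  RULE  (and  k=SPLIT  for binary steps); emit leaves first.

[0,5] S   <
  [0,2] N   >
    [0,1] "liked" : N/(NP\S)
    [1,2] "built" : NP\S
  [2,5] S\N   <
    [2,3] "that" : NP
    [3,5] (S\N)\NP   >
      [3,4] "ate" : ((S\N)\NP)/S
      [4,5] "a" : S

[0,1] N/(NP\S)  lex  "liked"
[1,2] NP\S  lex  "built"
[0,2] N  >  k=1
[2,3] NP  lex  "that"
[3,4] ((S\N)\NP)/S  lex  "ate"
[4,5] S  lex  "a"
[3,5] (S\N)\NP  >  k=4
[2,5] S\N  <  k=3
[0,5] S  <  k=2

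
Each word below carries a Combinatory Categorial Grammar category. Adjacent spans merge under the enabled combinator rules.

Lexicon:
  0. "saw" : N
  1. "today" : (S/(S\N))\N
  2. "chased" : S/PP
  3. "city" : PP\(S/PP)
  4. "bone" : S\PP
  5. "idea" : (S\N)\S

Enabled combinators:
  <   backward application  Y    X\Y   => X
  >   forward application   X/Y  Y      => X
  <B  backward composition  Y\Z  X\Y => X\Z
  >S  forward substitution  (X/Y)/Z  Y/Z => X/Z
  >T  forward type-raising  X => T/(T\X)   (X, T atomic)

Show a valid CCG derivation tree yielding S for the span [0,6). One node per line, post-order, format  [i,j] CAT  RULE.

[0,1] N  lex  "saw"
[1,2] (S/(S\N))\N  lex  "today"
[0,2] S/(S\N)  <  k=1
[2,3] S/PP  lex  "chased"
[3,4] PP\(S/PP)  lex  "city"
[2,4] PP  <  k=3
[4,5] S\PP  lex  "bone"
[2,5] S  <  k=4
[5,6] (S\N)\S  lex  "idea"
[2,6] S\N  <  k=5
[0,6] S  >  k=2

[0,6] S   >
  [0,2] S/(S\N)   <
    [0,1] "saw" : N
    [1,2] "today" : (S/(S\N))\N
  [2,6] S\N   <
    [2,5] S   <
      [2,4] PP   <
        [2,3] "chased" : S/PP
        [3,4] "city" : PP\(S/PP)
      [4,5] "bone" : S\PP
    [5,6] "idea" : (S\N)\S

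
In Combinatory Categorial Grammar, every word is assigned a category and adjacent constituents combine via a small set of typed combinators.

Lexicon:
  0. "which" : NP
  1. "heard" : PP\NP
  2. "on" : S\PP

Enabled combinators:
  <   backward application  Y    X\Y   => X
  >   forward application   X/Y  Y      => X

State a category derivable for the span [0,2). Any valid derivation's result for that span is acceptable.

PP

[0,3] S   <
  [0,2] PP   <
    [0,1] "which" : NP
    [1,2] "heard" : PP\NP
  [2,3] "on" : S\PP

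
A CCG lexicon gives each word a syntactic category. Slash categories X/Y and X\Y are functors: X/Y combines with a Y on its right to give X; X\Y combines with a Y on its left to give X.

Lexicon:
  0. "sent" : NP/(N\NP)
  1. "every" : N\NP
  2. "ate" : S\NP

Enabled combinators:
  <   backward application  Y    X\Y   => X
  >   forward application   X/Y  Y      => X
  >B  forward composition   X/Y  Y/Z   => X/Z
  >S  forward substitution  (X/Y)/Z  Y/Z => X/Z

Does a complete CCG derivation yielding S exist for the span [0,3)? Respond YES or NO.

YES

[0,3] S   <
  [0,2] NP   >
    [0,1] "sent" : NP/(N\NP)
    [1,2] "every" : N\NP
  [2,3] "ate" : S\NP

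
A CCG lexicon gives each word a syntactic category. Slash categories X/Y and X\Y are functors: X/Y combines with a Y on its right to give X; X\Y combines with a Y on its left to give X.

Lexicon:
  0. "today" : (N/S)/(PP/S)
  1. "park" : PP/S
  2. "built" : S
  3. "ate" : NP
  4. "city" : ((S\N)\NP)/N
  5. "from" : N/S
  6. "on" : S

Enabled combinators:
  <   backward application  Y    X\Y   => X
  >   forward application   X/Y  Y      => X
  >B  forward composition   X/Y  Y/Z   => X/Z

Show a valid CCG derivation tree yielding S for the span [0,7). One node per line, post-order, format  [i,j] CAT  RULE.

[0,1] (N/S)/(PP/S)  lex  "today"
[1,2] PP/S  lex  "park"
[0,2] N/S  >  k=1
[2,3] S  lex  "built"
[0,3] N  >  k=2
[3,4] NP  lex  "ate"
[4,5] ((S\N)\NP)/N  lex  "city"
[5,6] N/S  lex  "from"
[6,7] S  lex  "on"
[5,7] N  >  k=6
[4,7] (S\N)\NP  >  k=5
[3,7] S\N  <  k=4
[0,7] S  <  k=3

[0,7] S   <
  [0,3] N   >
    [0,2] N/S   >
      [0,1] "today" : (N/S)/(PP/S)
      [1,2] "park" : PP/S
    [2,3] "built" : S
  [3,7] S\N   <
    [3,4] "ate" : NP
    [4,7] (S\N)\NP   >
      [4,5] "city" : ((S\N)\NP)/N
      [5,7] N   >
        [5,6] "from" : N/S
        [6,7] "on" : S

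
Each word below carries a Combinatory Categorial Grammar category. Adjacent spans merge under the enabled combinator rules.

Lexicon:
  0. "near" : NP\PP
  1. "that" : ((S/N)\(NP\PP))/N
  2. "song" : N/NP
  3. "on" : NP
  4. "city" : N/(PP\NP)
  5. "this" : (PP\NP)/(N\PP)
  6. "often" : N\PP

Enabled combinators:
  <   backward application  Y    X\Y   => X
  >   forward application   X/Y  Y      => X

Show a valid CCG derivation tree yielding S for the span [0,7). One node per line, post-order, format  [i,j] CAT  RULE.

[0,1] NP\PP  lex  "near"
[1,2] ((S/N)\(NP\PP))/N  lex  "that"
[2,3] N/NP  lex  "song"
[3,4] NP  lex  "on"
[2,4] N  >  k=3
[1,4] (S/N)\(NP\PP)  >  k=2
[0,4] S/N  <  k=1
[4,5] N/(PP\NP)  lex  "city"
[5,6] (PP\NP)/(N\PP)  lex  "this"
[6,7] N\PP  lex  "often"
[5,7] PP\NP  >  k=6
[4,7] N  >  k=5
[0,7] S  >  k=4

[0,7] S   >
  [0,4] S/N   <
    [0,1] "near" : NP\PP
    [1,4] (S/N)\(NP\PP)   >
      [1,2] "that" : ((S/N)\(NP\PP))/N
      [2,4] N   >
        [2,3] "song" : N/NP
        [3,4] "on" : NP
  [4,7] N   >
    [4,5] "city" : N/(PP\NP)
    [5,7] PP\NP   >
      [5,6] "this" : (PP\NP)/(N\PP)
      [6,7] "often" : N\PP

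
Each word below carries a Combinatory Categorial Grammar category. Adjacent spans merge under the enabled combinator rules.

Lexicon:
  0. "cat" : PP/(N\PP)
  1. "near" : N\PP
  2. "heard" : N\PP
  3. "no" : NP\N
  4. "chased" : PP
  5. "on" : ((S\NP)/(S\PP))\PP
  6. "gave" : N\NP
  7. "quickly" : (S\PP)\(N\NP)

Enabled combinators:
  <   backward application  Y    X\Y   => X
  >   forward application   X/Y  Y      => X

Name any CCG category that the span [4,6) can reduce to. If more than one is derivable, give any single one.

[0,8] S   <
  [0,4] NP   <
    [0,3] N   <
      [0,2] PP   >
        [0,1] "cat" : PP/(N\PP)
        [1,2] "near" : N\PP
      [2,3] "heard" : N\PP
    [3,4] "no" : NP\N
  [4,8] S\NP   >
    [4,6] (S\NP)/(S\PP)   <
      [4,5] "chased" : PP
      [5,6] "on" : ((S\NP)/(S\PP))\PP
    [6,8] S\PP   <
      [6,7] "gave" : N\NP
      [7,8] "quickly" : (S\PP)\(N\NP)

(S\NP)/(S\PP)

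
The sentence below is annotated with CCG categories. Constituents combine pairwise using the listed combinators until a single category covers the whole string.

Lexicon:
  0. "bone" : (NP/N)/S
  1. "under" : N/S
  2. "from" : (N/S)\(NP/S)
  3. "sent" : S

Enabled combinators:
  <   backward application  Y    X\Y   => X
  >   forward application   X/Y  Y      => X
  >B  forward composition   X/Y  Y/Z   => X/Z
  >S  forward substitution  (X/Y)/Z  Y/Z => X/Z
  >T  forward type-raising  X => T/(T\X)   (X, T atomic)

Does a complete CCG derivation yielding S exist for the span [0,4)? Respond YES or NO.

NO

(NP/N)/S N/S (N/S)\(NP/S) S
CKY chart[0,4] = {N, N/(N\N), N/(S\S), NP/(NP\N), PP/(PP\N), S/(S\N)}; S ∉ chart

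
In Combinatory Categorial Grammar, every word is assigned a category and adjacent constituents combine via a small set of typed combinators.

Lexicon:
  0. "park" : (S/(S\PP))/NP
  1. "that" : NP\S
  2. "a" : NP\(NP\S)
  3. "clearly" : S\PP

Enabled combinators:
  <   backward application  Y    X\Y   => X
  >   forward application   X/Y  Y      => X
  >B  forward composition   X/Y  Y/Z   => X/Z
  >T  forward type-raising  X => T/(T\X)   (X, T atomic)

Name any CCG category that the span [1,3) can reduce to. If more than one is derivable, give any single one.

[0,4] S   >
  [0,3] S/(S\PP)   >
    [0,1] "park" : (S/(S\PP))/NP
    [1,3] NP   <
      [1,2] "that" : NP\S
      [2,3] "a" : NP\(NP\S)
  [3,4] "clearly" : S\PP

NP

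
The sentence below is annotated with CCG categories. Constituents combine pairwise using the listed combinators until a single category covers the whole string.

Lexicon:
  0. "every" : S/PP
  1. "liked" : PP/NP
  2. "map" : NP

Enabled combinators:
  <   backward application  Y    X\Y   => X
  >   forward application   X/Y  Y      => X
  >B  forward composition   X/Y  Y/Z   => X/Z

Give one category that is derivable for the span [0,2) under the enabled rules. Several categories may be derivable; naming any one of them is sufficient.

[0,3] S   >
  [0,2] S/NP   >B
    [0,1] "every" : S/PP
    [1,2] "liked" : PP/NP
  [2,3] "map" : NP

S/NP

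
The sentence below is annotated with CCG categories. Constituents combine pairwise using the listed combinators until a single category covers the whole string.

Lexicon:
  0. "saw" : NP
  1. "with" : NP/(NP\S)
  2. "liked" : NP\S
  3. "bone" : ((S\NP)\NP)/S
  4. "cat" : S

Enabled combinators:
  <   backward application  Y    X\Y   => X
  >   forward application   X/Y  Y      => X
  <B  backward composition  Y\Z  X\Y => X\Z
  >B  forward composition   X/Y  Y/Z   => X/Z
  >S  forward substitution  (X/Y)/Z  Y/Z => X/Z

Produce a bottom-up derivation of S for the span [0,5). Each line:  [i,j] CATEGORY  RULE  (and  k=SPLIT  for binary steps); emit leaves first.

[0,5] S   <
  [0,1] "saw" : NP
  [1,5] S\NP   <
    [1,3] NP   >
      [1,2] "with" : NP/(NP\S)
      [2,3] "liked" : NP\S
    [3,5] (S\NP)\NP   >
      [3,4] "bone" : ((S\NP)\NP)/S
      [4,5] "cat" : S

[0,1] NP  lex  "saw"
[1,2] NP/(NP\S)  lex  "with"
[2,3] NP\S  lex  "liked"
[1,3] NP  >  k=2
[3,4] ((S\NP)\NP)/S  lex  "bone"
[4,5] S  lex  "cat"
[3,5] (S\NP)\NP  >  k=4
[1,5] S\NP  <  k=3
[0,5] S  <  k=1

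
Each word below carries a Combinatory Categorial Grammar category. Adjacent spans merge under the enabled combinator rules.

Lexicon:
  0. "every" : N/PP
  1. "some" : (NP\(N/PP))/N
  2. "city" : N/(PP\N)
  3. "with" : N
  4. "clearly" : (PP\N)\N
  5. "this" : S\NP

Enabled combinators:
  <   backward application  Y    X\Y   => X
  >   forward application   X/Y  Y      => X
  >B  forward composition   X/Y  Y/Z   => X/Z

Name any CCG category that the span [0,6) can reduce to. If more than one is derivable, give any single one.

[0,6] S   <
  [0,5] NP   <
    [0,1] "every" : N/PP
    [1,5] NP\(N/PP)   >
      [1,2] "some" : (NP\(N/PP))/N
      [2,5] N   >
        [2,3] "city" : N/(PP\N)
        [3,5] PP\N   <
          [3,4] "with" : N
          [4,5] "clearly" : (PP\N)\N
  [5,6] "this" : S\NP

S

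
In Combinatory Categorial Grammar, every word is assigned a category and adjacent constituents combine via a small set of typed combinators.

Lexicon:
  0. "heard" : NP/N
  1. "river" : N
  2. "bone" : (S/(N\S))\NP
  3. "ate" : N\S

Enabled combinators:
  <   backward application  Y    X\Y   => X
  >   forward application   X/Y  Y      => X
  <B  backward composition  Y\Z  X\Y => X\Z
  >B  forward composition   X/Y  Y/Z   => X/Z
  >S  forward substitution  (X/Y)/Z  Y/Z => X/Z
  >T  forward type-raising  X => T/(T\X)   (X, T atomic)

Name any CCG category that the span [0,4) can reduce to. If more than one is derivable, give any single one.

[0,4] S   >
  [0,3] S/(N\S)   <
    [0,2] NP   >
      [0,1] "heard" : NP/N
      [1,2] "river" : N
    [2,3] "bone" : (S/(N\S))\NP
  [3,4] "ate" : N\S

S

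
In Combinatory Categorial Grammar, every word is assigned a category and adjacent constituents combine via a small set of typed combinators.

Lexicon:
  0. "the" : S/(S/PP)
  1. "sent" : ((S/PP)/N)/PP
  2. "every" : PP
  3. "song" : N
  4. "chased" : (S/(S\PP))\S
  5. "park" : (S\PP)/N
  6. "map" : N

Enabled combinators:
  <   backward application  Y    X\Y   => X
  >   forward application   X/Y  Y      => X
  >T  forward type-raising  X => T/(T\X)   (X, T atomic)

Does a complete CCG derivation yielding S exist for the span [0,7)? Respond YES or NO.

[0,7] S   >
  [0,5] S/(S\PP)   <
    [0,4] S   >
      [0,1] "the" : S/(S/PP)
      [1,4] S/PP   >
        [1,3] (S/PP)/N   >
          [1,2] "sent" : ((S/PP)/N)/PP
          [2,3] "every" : PP
        [3,4] "song" : N
    [4,5] "chased" : (S/(S\PP))\S
  [5,7] S\PP   >
    [5,6] "park" : (S\PP)/N
    [6,7] "map" : N

YES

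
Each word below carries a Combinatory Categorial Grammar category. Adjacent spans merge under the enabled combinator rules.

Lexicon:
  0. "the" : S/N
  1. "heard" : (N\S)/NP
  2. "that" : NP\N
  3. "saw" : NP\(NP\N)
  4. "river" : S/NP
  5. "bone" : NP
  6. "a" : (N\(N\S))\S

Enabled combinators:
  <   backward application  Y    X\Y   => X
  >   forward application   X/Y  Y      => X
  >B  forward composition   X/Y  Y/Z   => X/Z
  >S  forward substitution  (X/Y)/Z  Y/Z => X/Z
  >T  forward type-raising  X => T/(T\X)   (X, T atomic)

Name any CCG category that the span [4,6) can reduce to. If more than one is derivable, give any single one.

S

[0,7] S   >
  [0,1] "the" : S/N
  [1,7] N   <
    [1,4] N\S   >
      [1,2] "heard" : (N\S)/NP
      [2,4] NP   <
        [2,3] "that" : NP\N
        [3,4] "saw" : NP\(NP\N)
    [4,7] N\(N\S)   <
      [4,6] S   >
        [4,5] "river" : S/NP
        [5,6] "bone" : NP
      [6,7] "a" : (N\(N\S))\S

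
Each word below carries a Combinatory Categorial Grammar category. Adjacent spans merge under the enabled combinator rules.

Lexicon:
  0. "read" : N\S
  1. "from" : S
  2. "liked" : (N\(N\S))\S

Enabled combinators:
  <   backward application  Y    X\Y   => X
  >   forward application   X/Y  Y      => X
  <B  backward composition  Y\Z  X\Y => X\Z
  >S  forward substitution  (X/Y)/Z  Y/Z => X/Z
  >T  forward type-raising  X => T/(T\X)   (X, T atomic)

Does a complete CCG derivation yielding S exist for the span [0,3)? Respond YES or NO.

NO

N\S S (N\(N\S))\S
CKY chart[0,3] = {N, N/(N\N), NP/(NP\N), PP/(PP\N), S/(S\N)}; S ∉ chart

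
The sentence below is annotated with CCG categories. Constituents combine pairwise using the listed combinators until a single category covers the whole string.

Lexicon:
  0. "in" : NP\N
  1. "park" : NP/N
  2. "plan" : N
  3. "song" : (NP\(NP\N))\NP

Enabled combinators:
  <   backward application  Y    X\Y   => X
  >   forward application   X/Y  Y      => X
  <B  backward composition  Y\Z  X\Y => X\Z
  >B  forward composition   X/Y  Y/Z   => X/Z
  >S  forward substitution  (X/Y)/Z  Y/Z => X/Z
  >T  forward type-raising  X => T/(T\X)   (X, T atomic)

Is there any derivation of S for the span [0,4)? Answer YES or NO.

NO

NP\N NP/N N (NP\(NP\N))\NP
CKY chart[0,4] = {N/(N\NP), NP, NP/(NP\NP), PP/(PP\NP), S/(S\NP)}; S ∉ chart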